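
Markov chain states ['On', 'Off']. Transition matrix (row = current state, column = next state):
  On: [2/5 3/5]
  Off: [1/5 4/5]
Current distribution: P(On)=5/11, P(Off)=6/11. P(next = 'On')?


P(next=On) = Σᵢ P(now=i)×P(i→On)
= 5/11×2/5 + 6/11×1/5
= 2/11 + 6/55 = 16/55

P = 16/55 ≈ 0.2909


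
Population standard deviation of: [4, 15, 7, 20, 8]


Mean = 54/5
  (4-54/5)²=1156/25
  (15-54/5)²=441/25
  (7-54/5)²=361/25
  (20-54/5)²=2116/25
  (8-54/5)²=196/25
Σ(x-μ)² = 854/5
σ² = (854/5)/5 = 854/25

σ = √(854/25) ≈ 5.8447


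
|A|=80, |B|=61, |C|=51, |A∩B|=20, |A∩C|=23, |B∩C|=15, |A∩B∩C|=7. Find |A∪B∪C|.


|A∪B∪C| = 80+61+51-20-23-15+7 = 141

|A∪B∪C| = 141


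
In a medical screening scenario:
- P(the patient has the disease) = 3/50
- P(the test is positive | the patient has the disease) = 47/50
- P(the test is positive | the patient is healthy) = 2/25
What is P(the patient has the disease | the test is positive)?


Using Bayes' theorem:
P(A|B) = P(B|A)·P(A) / P(B)

P(the test is positive) = 47/50 × 3/50 + 2/25 × 47/50
= 141/2500 + 47/625 = 329/2500

P(the patient has the disease|the test is positive) = (141/2500) / (329/2500) = 3/7

P(the patient has the disease|the test is positive) = 3/7 ≈ 42.86%


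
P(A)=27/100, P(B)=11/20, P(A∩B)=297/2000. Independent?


P(A)×P(B) = 297/2000
P(A∩B) = 297/2000
Equal ✓ → Independent

Yes, independent


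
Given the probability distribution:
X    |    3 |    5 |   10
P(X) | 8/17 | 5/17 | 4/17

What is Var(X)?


E[X] = 89/17
E[X²] = 597/17
Var(X) = E[X²] - (E[X])² = 597/17 - 7921/289 = 2228/289

Var(X) = 2228/289 ≈ 7.7093


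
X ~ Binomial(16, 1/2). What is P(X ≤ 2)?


P(X ≤ 2) = Σ P(X=i) for i=0..2
P(X=0) = 1/65536
P(X=1) = 1/4096
P(X=2) = 15/8192
Sum = 137/65536

P(X ≤ 2) = 137/65536 ≈ 0.21%


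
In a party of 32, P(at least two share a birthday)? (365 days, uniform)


P(all different) = Π(365-i)/365 for i=0..31
= 0.246652
P(match) = 1 - 0.246652 = 0.753348

P ≈ 0.7533 ≈ 75.33%


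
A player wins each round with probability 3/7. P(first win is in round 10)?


Geometric: P(X=10) = (1-p)^(k-1)×p = (4/7)^9×3/7 = 786432/282475249

P(X=10) = 786432/282475249 ≈ 0.28%


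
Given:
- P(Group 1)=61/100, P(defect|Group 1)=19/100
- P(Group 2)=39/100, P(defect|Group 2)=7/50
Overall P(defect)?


P(B) = Σ P(B|Aᵢ)×P(Aᵢ)
  19/100×61/100 = 1159/10000
  7/50×39/100 = 273/5000
Sum = 341/2000

P(defect) = 341/2000 ≈ 17.05%


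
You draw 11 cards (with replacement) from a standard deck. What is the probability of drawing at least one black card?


P(not a black card) = 26/52 = 1/2
P(none in 11 draws) = (1/2)^11 = 1/2048
P(≥1 black card) = 1 - 1/2048 = 2047/2048

P = 2047/2048 ≈ 99.95%


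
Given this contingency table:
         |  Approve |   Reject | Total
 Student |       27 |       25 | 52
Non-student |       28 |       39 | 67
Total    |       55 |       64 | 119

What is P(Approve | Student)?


P(Approve | Student) = 27/(27+25) = 27/52

P(Approve|Student) = 27/52 ≈ 51.92%


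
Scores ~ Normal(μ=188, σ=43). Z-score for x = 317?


z = (x - μ)/σ = (317 - 188)/43 = 3.0

z = 3.0


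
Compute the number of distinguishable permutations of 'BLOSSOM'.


Letters: 7, freq: {'B': 1, 'L': 1, 'O': 2, 'S': 2, 'M': 1}
7!/(1!×1!×2!×2!×1!) = 5040/4 = 1260

1260


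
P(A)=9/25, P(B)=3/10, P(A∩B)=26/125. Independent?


P(A)×P(B) = 27/250
P(A∩B) = 26/125
Not equal → NOT independent

No, not independent


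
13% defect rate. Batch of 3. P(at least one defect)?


P(all good) = (87/100)^3 = 658503/1000000
P(≥1 defect) = 341497/1000000

P = 341497/1000000 ≈ 34.15%


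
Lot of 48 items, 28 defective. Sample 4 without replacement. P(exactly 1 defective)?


Hypergeometric: C(28,1)×C(20,3)/C(48,4)
= 28×1140/194580 = 532/3243

P(X=1) = 532/3243 ≈ 16.40%


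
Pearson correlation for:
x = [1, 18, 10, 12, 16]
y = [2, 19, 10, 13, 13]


n=5, Σx=57, Σy=57, Σxy=808, Σx²=825, Σy²=803
r = (5×808 - 57×57)/√((5×825 - 57²)(5×803 - 57²))
= 791/√(876×766) = 791/√671016 ≈ 791/819.1557 ≈ 0.9656

r ≈ 0.9656


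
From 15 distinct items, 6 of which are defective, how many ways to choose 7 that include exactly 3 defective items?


Choose 3 of the 6 defective items and 4 of the other 9 items:
C(6,3)×C(9,4) = 20×126 = 2520

2520


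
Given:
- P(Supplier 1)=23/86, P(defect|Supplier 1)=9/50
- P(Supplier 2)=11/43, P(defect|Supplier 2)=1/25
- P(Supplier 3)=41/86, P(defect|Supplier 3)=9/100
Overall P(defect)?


P(B) = Σ P(B|Aᵢ)×P(Aᵢ)
  9/50×23/86 = 207/4300
  1/25×11/43 = 11/1075
  9/100×41/86 = 369/8600
Sum = 871/8600

P(defect) = 871/8600 ≈ 10.13%


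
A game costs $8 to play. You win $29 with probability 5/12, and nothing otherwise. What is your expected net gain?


E[gain] = (29-8)×5/12 + (-8)×7/12
= 35/4 - 14/3 = 49/12

Expected net gain = $49/12 ≈ $4.08


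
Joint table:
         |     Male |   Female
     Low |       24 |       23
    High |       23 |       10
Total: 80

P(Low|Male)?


P(Low|Male) = 24/(24+23) = 24/47

P = 24/47 ≈ 51.06%


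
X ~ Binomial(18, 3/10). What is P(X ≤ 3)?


P(X ≤ 3) = Σ P(X=i) for i=0..3
P(X=0) = 1628413597910449/1000000000000000000
P(X=1) = 6281023877654589/500000000000000000
P(X=2) = 45761745394340577/1000000000000000000
P(X=3) = 6537392199191511/62500000000000000
Sum = 8227524096731219/50000000000000000

P(X ≤ 3) = 8227524096731219/50000000000000000 ≈ 16.46%


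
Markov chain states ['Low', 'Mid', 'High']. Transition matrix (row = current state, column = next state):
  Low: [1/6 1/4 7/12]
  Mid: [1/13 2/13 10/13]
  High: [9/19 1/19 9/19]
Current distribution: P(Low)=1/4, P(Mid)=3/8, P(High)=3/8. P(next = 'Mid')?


P(next=Mid) = Σᵢ P(now=i)×P(i→Mid)
= 1/4×1/4 + 3/8×2/13 + 3/8×1/19
= 1/16 + 3/52 + 3/152 = 553/3952

P = 553/3952 ≈ 0.1399


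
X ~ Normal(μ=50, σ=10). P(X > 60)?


z = (60-50)/10 = 1.0
P(X > 60) = 1 - P(Z ≤ 1.0) = 1 - 0.8413 = 0.1587

P(X > 60) ≈ 0.1587


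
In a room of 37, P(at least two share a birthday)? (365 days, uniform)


P(all different) = Π(365-i)/365 for i=0..36
= 0.151266
P(match) = 1 - 0.151266 = 0.848734

P ≈ 0.8487 ≈ 84.87%


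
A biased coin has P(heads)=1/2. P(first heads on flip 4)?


Geometric: P(X=4) = (1-p)^(k-1)×p = (1/2)^3×1/2 = 1/16

P(X=4) = 1/16 ≈ 6.25%


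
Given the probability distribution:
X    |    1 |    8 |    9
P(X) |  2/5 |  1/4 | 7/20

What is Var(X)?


E[X] = 111/20
E[X²] = 179/4
Var(X) = E[X²] - (E[X])² = 179/4 - 12321/400 = 5579/400

Var(X) = 5579/400 ≈ 13.9475


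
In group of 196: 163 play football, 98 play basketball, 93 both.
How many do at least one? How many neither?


|A∪B| = 163+98-93 = 168
Neither = 196-168 = 28

At least one: 168; Neither: 28


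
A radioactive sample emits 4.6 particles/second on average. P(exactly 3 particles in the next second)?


Poisson(λ=4.6): P(X=3) = e^(-λ)×λ^k/k!
= e^(-4.6) × 4.6^3 / 3!
≈ 0.01005183574 × 97.336 / 6 ≈ 0.163068

P(X=3) ≈ 0.163068 ≈ 16.31%


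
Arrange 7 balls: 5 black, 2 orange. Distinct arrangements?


7!/(5!×2!) = 21

21


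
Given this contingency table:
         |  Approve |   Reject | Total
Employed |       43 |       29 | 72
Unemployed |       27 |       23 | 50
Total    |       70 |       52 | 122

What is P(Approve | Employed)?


P(Approve | Employed) = 43/(43+29) = 43/72

P(Approve|Employed) = 43/72 ≈ 59.72%


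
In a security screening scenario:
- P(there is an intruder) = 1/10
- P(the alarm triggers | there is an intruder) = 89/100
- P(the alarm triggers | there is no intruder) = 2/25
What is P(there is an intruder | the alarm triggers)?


Using Bayes' theorem:
P(A|B) = P(B|A)·P(A) / P(B)

P(the alarm triggers) = 89/100 × 1/10 + 2/25 × 9/10
= 89/1000 + 9/125 = 161/1000

P(there is an intruder|the alarm triggers) = (89/1000) / (161/1000) = 89/161

P(there is an intruder|the alarm triggers) = 89/161 ≈ 55.28%


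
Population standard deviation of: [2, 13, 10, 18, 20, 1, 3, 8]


Mean = 75/8
  (2-75/8)²=3481/64
  (13-75/8)²=841/64
  (10-75/8)²=25/64
  (18-75/8)²=4761/64
  (20-75/8)²=7225/64
  (1-75/8)²=4489/64
  (3-75/8)²=2601/64
  (8-75/8)²=121/64
Σ(x-μ)² = 2943/8
σ² = (2943/8)/8 = 2943/64

σ = √(2943/64) ≈ 6.7812


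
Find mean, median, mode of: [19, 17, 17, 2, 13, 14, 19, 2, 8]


Sorted: [2, 2, 8, 13, 14, 17, 17, 19, 19]
Mean = 111/9 = 37/3
Median = 14
Freq: {19: 2, 17: 2, 2: 2, 13: 1, 14: 1, 8: 1}
Mode: [2, 17, 19]

Mean=37/3, Median=14, Mode=[2, 17, 19]


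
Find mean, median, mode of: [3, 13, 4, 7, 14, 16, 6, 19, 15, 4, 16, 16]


Sorted: [3, 4, 4, 6, 7, 13, 14, 15, 16, 16, 16, 19]
Mean = 133/12
Median = 27/2
Freq: {3: 1, 13: 1, 4: 2, 7: 1, 14: 1, 16: 3, 6: 1, 19: 1, 15: 1}
Mode: [16]

Mean=133/12, Median=27/2, Mode=16


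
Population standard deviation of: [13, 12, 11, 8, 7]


Mean = 51/5
  (13-51/5)²=196/25
  (12-51/5)²=81/25
  (11-51/5)²=16/25
  (8-51/5)²=121/25
  (7-51/5)²=256/25
Σ(x-μ)² = 134/5
σ² = (134/5)/5 = 134/25

σ = √(134/25) ≈ 2.3152


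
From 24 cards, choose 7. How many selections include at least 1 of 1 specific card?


Complement: C(24,7) - C(23,7) = 346104 - 245157 = 100947

100947


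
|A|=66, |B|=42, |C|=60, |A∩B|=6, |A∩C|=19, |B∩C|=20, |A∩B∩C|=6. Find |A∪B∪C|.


|A∪B∪C| = 66+42+60-6-19-20+6 = 129

|A∪B∪C| = 129


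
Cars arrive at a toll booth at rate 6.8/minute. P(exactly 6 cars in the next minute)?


Poisson(λ=6.8): P(X=6) = e^(-λ)×λ^k/k!
= e^(-6.8) × 6.8^6 / 6!
≈ 0.001113775148 × 98867.482624 / 720 ≈ 0.152939

P(X=6) ≈ 0.152939 ≈ 15.29%


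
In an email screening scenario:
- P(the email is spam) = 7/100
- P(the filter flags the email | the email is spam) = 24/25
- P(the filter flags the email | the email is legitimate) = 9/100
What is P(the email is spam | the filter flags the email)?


Using Bayes' theorem:
P(A|B) = P(B|A)·P(A) / P(B)

P(the filter flags the email) = 24/25 × 7/100 + 9/100 × 93/100
= 42/625 + 837/10000 = 1509/10000

P(the email is spam|the filter flags the email) = (42/625) / (1509/10000) = 224/503

P(the email is spam|the filter flags the email) = 224/503 ≈ 44.53%


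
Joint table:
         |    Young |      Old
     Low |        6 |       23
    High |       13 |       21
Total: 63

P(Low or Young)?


P(Low∨Young) = P(Low) + P(Young) - P(Low∧Young)
= (29 + 19 - 6)/63 = 42/63 = 2/3

P = 2/3 ≈ 66.67%


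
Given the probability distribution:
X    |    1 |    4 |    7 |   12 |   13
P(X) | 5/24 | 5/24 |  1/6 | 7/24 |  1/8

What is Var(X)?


E[X] = 22/3
E[X²] = 449/6
Var(X) = E[X²] - (E[X])² = 449/6 - 484/9 = 379/18

Var(X) = 379/18 ≈ 21.0556


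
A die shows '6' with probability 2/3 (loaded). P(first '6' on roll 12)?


Geometric: P(X=12) = (1-p)^(k-1)×p = (1/3)^11×2/3 = 2/531441

P(X=12) = 2/531441 ≈ 0.00%


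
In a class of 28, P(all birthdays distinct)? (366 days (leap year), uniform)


P(all different) = Π(366-i)/366 for i=0..27
= (366/366)×(365/366)×...×(339/366)
= 0.346570

P ≈ 0.3466 ≈ 34.66%


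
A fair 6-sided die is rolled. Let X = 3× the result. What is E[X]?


E[die] = (1+6)/2 = 7/2
E[X] = 3 × 7/2 = 21/2

E[X] = 21/2


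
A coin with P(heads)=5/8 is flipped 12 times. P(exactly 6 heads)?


Binomial: P(X=6) = C(12,6)×p^6×(1-p)^6
= 924 × 15625/262144 × 729/262144 = 2631234375/17179869184

P(X=6) = 2631234375/17179869184 ≈ 15.32%


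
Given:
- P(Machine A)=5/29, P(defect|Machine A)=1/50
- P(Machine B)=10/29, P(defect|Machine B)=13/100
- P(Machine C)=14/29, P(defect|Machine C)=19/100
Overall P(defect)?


P(B) = Σ P(B|Aᵢ)×P(Aᵢ)
  1/50×5/29 = 1/290
  13/100×10/29 = 13/290
  19/100×14/29 = 133/1450
Sum = 7/50

P(defect) = 7/50 ≈ 14.00%


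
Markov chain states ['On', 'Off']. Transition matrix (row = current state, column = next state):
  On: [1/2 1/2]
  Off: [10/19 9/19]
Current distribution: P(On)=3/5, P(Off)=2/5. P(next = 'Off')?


P(next=Off) = Σᵢ P(now=i)×P(i→Off)
= 3/5×1/2 + 2/5×9/19
= 3/10 + 18/95 = 93/190

P = 93/190 ≈ 0.4895


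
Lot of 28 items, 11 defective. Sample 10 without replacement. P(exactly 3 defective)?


Hypergeometric: C(11,3)×C(17,7)/C(28,10)
= 165×19448/13123110 = 748/3059

P(X=3) = 748/3059 ≈ 24.45%


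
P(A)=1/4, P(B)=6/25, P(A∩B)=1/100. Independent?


P(A)×P(B) = 3/50
P(A∩B) = 1/100
Not equal → NOT independent

No, not independent


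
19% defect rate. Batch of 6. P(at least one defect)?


P(all good) = (81/100)^6 = 282429536481/1000000000000
P(≥1 defect) = 717570463519/1000000000000

P = 717570463519/1000000000000 ≈ 71.76%


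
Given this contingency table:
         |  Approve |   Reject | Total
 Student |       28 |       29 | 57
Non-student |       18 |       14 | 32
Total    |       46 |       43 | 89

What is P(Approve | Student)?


P(Approve | Student) = 28/(28+29) = 28/57

P(Approve|Student) = 28/57 ≈ 49.12%


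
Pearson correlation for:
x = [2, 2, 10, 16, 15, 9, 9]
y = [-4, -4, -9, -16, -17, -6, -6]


n=7, Σx=63, Σy=-62, Σxy=-725, Σx²=751, Σy²=730
r = (7×(-725) - 63×(-62))/√((7×751 - 63²)(7×730 - (-62)²))
= -1169/√(1288×1266) = -1169/√1630608 ≈ -1169/1276.9526 ≈ -0.9155

r ≈ -0.9155


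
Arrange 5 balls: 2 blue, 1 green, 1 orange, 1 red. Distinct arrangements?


5!/(2!×1!×1!×1!) = 60

60


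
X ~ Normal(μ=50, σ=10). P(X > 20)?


z = (20-50)/10 = -3.0
P(X > 20) = 1 - P(Z ≤ -3.0) = 1 - 0.0013 = 0.9987

P(X > 20) ≈ 0.9987


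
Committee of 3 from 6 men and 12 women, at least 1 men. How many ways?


Count by #men:
  1M,2W: C(6,1)×C(12,2)=396
  2M,1W: C(6,2)×C(12,1)=180
  3M,0W: C(6,3)×C(12,0)=20
Total = 596

596


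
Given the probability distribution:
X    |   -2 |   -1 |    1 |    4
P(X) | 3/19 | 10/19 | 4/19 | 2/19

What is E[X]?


E[X] = Σ x·P(X=x)
= (-2)×(3/19) + (-1)×(10/19) + (1)×(4/19) + (4)×(2/19)
= -4/19

E[X] = -4/19


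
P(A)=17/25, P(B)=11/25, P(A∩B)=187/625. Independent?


P(A)×P(B) = 187/625
P(A∩B) = 187/625
Equal ✓ → Independent

Yes, independent


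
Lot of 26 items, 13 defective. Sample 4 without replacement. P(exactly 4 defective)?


Hypergeometric: C(13,4)×C(13,0)/C(26,4)
= 715×1/14950 = 11/230

P(X=4) = 11/230 ≈ 4.78%


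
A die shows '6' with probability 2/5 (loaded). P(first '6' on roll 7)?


Geometric: P(X=7) = (1-p)^(k-1)×p = (3/5)^6×2/5 = 1458/78125

P(X=7) = 1458/78125 ≈ 1.87%


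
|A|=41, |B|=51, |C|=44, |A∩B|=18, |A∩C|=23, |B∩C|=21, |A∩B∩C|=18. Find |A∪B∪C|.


|A∪B∪C| = 41+51+44-18-23-21+18 = 92

|A∪B∪C| = 92


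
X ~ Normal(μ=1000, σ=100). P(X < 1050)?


z = (1050-1000)/100 = 0.5
P(Z < 0.5) = 0.6915

P(X < 1050) ≈ 0.6915


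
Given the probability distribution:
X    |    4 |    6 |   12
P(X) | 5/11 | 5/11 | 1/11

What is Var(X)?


E[X] = 62/11
E[X²] = 404/11
Var(X) = E[X²] - (E[X])² = 404/11 - 3844/121 = 600/121

Var(X) = 600/121 ≈ 4.9587


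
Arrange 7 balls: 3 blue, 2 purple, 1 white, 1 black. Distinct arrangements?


7!/(3!×2!×1!×1!) = 420

420


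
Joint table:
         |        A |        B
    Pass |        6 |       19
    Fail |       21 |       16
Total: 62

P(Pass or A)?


P(Pass∨A) = P(Pass) + P(A) - P(Pass∧A)
= (25 + 27 - 6)/62 = 46/62 = 23/31

P = 23/31 ≈ 74.19%


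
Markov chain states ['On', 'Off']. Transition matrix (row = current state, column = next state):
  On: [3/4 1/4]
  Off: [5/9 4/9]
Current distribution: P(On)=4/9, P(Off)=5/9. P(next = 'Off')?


P(next=Off) = Σᵢ P(now=i)×P(i→Off)
= 4/9×1/4 + 5/9×4/9
= 1/9 + 20/81 = 29/81

P = 29/81 ≈ 0.3580


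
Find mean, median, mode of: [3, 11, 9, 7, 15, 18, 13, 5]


Sorted: [3, 5, 7, 9, 11, 13, 15, 18]
Mean = 81/8
Median = 10
Freq: {3: 1, 11: 1, 9: 1, 7: 1, 15: 1, 18: 1, 13: 1, 5: 1}
Mode: No mode

Mean=81/8, Median=10, Mode=No mode


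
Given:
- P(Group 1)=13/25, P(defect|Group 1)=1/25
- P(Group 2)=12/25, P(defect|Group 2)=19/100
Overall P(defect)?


P(B) = Σ P(B|Aᵢ)×P(Aᵢ)
  1/25×13/25 = 13/625
  19/100×12/25 = 57/625
Sum = 14/125

P(defect) = 14/125 ≈ 11.20%


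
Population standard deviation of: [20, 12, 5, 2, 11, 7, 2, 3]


Mean = 62/8 = 31/4
  (20-31/4)²=2401/16
  (12-31/4)²=289/16
  (5-31/4)²=121/16
  (2-31/4)²=529/16
  (11-31/4)²=169/16
  (7-31/4)²=9/16
  (2-31/4)²=529/16
  (3-31/4)²=361/16
Σ(x-μ)² = 551/2
σ² = (551/2)/8 = 551/16

σ = √(551/16) ≈ 5.8683


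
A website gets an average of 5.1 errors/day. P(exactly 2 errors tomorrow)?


Poisson(λ=5.1): P(X=2) = e^(-λ)×λ^k/k!
= e^(-5.1) × 5.1^2 / 2!
≈ 0.006096746566 × 26.01 / 2 ≈ 0.079288

P(X=2) ≈ 0.079288 ≈ 7.93%


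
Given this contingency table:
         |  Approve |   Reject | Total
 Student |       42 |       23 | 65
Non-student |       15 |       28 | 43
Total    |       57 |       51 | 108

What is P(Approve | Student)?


P(Approve | Student) = 42/(42+23) = 42/65

P(Approve|Student) = 42/65 ≈ 64.62%


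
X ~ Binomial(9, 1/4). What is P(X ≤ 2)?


P(X ≤ 2) = Σ P(X=i) for i=0..2
P(X=0) = 19683/262144
P(X=1) = 59049/262144
P(X=2) = 19683/65536
Sum = 19683/32768

P(X ≤ 2) = 19683/32768 ≈ 60.07%


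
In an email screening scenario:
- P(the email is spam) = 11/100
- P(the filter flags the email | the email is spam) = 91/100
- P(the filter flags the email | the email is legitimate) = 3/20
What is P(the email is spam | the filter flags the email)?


Using Bayes' theorem:
P(A|B) = P(B|A)·P(A) / P(B)

P(the filter flags the email) = 91/100 × 11/100 + 3/20 × 89/100
= 1001/10000 + 267/2000 = 146/625

P(the email is spam|the filter flags the email) = (1001/10000) / (146/625) = 1001/2336

P(the email is spam|the filter flags the email) = 1001/2336 ≈ 42.85%


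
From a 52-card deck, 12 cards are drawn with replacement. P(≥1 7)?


P(not a 7) = 48/52 = 12/13
P(none in 12 draws) = (12/13)^12 = 8916100448256/23298085122481
P(≥1 7) = 1 - 8916100448256/23298085122481 = 14381984674225/23298085122481

P = 14381984674225/23298085122481 ≈ 61.73%


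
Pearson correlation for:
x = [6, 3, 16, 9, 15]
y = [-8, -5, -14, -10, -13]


n=5, Σx=49, Σy=-50, Σxy=-572, Σx²=607, Σy²=554
r = (5×(-572) - 49×(-50))/√((5×607 - 49²)(5×554 - (-50)²))
= -410/√(634×270) = -410/√171180 ≈ -410/413.7390 ≈ -0.9910

r ≈ -0.9910


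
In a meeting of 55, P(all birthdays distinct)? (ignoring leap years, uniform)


P(all different) = Π(365-i)/365 for i=0..54
= (365/365)×(364/365)×...×(311/365)
= 0.013738

P ≈ 0.0137 ≈ 1.37%


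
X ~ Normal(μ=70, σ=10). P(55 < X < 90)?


z₁=(55-70)/10=-1.5, z₂=(90-70)/10=2.0
P = Φ(2.0) - Φ(-1.5) = 0.977250 - 0.066807 = 0.910443 ≈ 0.9104

P(55 < X < 90) ≈ 0.9104


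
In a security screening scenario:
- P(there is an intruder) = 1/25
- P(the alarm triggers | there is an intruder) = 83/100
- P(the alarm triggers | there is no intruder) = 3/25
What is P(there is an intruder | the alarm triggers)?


Using Bayes' theorem:
P(A|B) = P(B|A)·P(A) / P(B)

P(the alarm triggers) = 83/100 × 1/25 + 3/25 × 24/25
= 83/2500 + 72/625 = 371/2500

P(there is an intruder|the alarm triggers) = (83/2500) / (371/2500) = 83/371

P(there is an intruder|the alarm triggers) = 83/371 ≈ 22.37%


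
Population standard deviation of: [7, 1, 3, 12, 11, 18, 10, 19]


Mean = 81/8
  (7-81/8)²=625/64
  (1-81/8)²=5329/64
  (3-81/8)²=3249/64
  (12-81/8)²=225/64
  (11-81/8)²=49/64
  (18-81/8)²=3969/64
  (10-81/8)²=1/64
  (19-81/8)²=5041/64
Σ(x-μ)² = 2311/8
σ² = (2311/8)/8 = 2311/64

σ = √(2311/64) ≈ 6.0091


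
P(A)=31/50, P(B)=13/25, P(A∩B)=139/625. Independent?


P(A)×P(B) = 403/1250
P(A∩B) = 139/625
Not equal → NOT independent

No, not independent


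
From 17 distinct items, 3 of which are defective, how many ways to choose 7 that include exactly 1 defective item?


Choose 1 of the 3 defective items and 6 of the other 14 items:
C(3,1)×C(14,6) = 3×3003 = 9009

9009


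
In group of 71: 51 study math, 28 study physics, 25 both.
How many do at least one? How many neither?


|A∪B| = 51+28-25 = 54
Neither = 71-54 = 17

At least one: 54; Neither: 17


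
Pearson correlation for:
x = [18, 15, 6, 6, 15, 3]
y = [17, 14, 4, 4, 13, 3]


n=6, Σx=63, Σy=55, Σxy=768, Σx²=855, Σy²=695
r = (6×768 - 63×55)/√((6×855 - 63²)(6×695 - 55²))
= 1143/√(1161×1145) = 1143/√1329345 ≈ 1143/1152.9722 ≈ 0.9914

r ≈ 0.9914


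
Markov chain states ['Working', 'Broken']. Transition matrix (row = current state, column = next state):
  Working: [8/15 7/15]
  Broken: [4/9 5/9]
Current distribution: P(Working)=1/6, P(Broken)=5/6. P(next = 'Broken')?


P(next=Broken) = Σᵢ P(now=i)×P(i→Broken)
= 1/6×7/15 + 5/6×5/9
= 7/90 + 25/54 = 73/135

P = 73/135 ≈ 0.5407


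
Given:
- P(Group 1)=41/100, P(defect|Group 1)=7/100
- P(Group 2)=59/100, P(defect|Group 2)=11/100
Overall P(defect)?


P(B) = Σ P(B|Aᵢ)×P(Aᵢ)
  7/100×41/100 = 287/10000
  11/100×59/100 = 649/10000
Sum = 117/1250

P(defect) = 117/1250 ≈ 9.36%


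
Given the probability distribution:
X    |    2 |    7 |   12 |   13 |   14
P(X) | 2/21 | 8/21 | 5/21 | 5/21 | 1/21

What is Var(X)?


E[X] = 199/21
E[X²] = 2161/21
Var(X) = E[X²] - (E[X])² = 2161/21 - 39601/441 = 5780/441

Var(X) = 5780/441 ≈ 13.1066


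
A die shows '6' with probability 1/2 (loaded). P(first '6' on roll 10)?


Geometric: P(X=10) = (1-p)^(k-1)×p = (1/2)^9×1/2 = 1/1024

P(X=10) = 1/1024 ≈ 0.10%


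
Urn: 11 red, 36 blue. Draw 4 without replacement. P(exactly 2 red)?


Hypergeometric: C(11,2)×C(36,2)/C(47,4)
= 55×630/178365 = 210/1081

P(X=2) = 210/1081 ≈ 19.43%


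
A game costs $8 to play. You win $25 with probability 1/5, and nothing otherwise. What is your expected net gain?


E[gain] = (25-8)×1/5 + (-8)×4/5
= 17/5 - 32/5 = -3

Expected net gain = $-3 ≈ $-3.00


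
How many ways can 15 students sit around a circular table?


Circular arrangements of 15 distinct objects: fix one position to break rotational symmetry.
(n-1)! = 14! = 87178291200

87178291200


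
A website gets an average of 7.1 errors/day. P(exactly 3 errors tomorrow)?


Poisson(λ=7.1): P(X=3) = e^(-λ)×λ^k/k!
= e^(-7.1) × 7.1^3 / 3!
≈ 0.0008251049233 × 357.911 / 6 ≈ 0.049219

P(X=3) ≈ 0.049219 ≈ 4.92%


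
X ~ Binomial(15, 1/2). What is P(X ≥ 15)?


P(X ≥ 15) = Σ P(X=i) for i=15..15
P(X=15) = 1/32768
Sum = 1/32768

P(X ≥ 15) = 1/32768 ≈ 0.00%


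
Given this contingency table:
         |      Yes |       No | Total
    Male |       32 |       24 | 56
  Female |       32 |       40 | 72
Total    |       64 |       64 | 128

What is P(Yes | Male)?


P(Yes | Male) = 32/(32+24) = 32/56 = 4/7

P(Yes|Male) = 4/7 ≈ 57.14%


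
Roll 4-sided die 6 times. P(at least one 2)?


P(no 2)^6 = (3/4)^6 = 729/4096
P(≥1) = 1 - 729/4096 = 3367/4096

P = 3367/4096 ≈ 82.20%


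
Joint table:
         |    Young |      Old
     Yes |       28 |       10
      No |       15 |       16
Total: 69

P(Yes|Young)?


P(Yes|Young) = 28/(28+15) = 28/43

P = 28/43 ≈ 65.12%


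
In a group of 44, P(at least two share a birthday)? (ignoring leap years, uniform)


P(all different) = Π(365-i)/365 for i=0..43
= 0.067115
P(match) = 1 - 0.067115 = 0.932885

P ≈ 0.9329 ≈ 93.29%


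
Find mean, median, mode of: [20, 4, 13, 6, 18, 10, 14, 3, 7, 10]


Sorted: [3, 4, 6, 7, 10, 10, 13, 14, 18, 20]
Mean = 105/10 = 21/2
Median = 10
Freq: {20: 1, 4: 1, 13: 1, 6: 1, 18: 1, 10: 2, 14: 1, 3: 1, 7: 1}
Mode: [10]

Mean=21/2, Median=10, Mode=10


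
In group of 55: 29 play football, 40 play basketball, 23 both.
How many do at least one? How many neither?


|A∪B| = 29+40-23 = 46
Neither = 55-46 = 9

At least one: 46; Neither: 9


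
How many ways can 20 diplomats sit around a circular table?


Circular arrangements of 20 distinct objects: fix one position to break rotational symmetry.
(n-1)! = 19! = 121645100408832000

121645100408832000


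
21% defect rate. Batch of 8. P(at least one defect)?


P(all good) = (79/100)^8 = 1517108809906561/10000000000000000
P(≥1 defect) = 8482891190093439/10000000000000000

P = 8482891190093439/10000000000000000 ≈ 84.83%


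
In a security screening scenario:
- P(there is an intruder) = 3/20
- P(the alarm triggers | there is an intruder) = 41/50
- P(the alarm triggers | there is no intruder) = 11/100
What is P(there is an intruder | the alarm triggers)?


Using Bayes' theorem:
P(A|B) = P(B|A)·P(A) / P(B)

P(the alarm triggers) = 41/50 × 3/20 + 11/100 × 17/20
= 123/1000 + 187/2000 = 433/2000

P(there is an intruder|the alarm triggers) = (123/1000) / (433/2000) = 246/433

P(there is an intruder|the alarm triggers) = 246/433 ≈ 56.81%


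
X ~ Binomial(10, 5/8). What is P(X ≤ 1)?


P(X ≤ 1) = Σ P(X=i) for i=0..1
P(X=0) = 59049/1073741824
P(X=1) = 492075/536870912
Sum = 1043199/1073741824

P(X ≤ 1) = 1043199/1073741824 ≈ 0.10%


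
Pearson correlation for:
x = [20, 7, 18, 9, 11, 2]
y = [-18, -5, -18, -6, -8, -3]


n=6, Σx=67, Σy=-58, Σxy=-867, Σx²=979, Σy²=782
r = (6×(-867) - 67×(-58))/√((6×979 - 67²)(6×782 - (-58)²))
= -1316/√(1385×1328) = -1316/√1839280 ≈ -1316/1356.2006 ≈ -0.9704

r ≈ -0.9704


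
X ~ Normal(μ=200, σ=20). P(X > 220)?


z = (220-200)/20 = 1.0
P(X > 220) = 1 - P(Z ≤ 1.0) = 1 - 0.8413 = 0.1587

P(X > 220) ≈ 0.1587


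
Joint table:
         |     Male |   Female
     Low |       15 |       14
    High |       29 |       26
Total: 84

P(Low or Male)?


P(Low∨Male) = P(Low) + P(Male) - P(Low∧Male)
= (29 + 44 - 15)/84 = 58/84 = 29/42

P = 29/42 ≈ 69.05%


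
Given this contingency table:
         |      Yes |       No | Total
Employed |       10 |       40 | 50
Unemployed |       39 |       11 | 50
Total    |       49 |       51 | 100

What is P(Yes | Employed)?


P(Yes | Employed) = 10/(10+40) = 10/50 = 1/5

P(Yes|Employed) = 1/5 ≈ 20.00%


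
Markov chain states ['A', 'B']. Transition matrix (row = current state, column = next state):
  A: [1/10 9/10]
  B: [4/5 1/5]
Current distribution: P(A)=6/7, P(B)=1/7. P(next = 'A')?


P(next=A) = Σᵢ P(now=i)×P(i→A)
= 6/7×1/10 + 1/7×4/5
= 3/35 + 4/35 = 1/5

P = 1/5 ≈ 0.2000


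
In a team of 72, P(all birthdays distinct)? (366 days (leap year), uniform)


P(all different) = Π(366-i)/366 for i=0..71
= (366/366)×(365/366)×...×(295/366)
= 0.000559

P ≈ 0.0006 ≈ 0.06%


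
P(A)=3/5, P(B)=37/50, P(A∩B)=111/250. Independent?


P(A)×P(B) = 111/250
P(A∩B) = 111/250
Equal ✓ → Independent

Yes, independent


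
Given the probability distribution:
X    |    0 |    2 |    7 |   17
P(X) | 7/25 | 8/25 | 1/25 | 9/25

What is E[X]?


E[X] = Σ x·P(X=x)
= (0)×(7/25) + (2)×(8/25) + (7)×(1/25) + (17)×(9/25)
= 176/25

E[X] = 176/25


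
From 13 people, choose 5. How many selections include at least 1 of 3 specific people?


Complement: C(13,5) - C(10,5) = 1287 - 252 = 1035

1035


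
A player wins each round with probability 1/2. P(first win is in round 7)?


Geometric: P(X=7) = (1-p)^(k-1)×p = (1/2)^6×1/2 = 1/128

P(X=7) = 1/128 ≈ 0.78%


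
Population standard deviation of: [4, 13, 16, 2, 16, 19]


Mean = 70/6 = 35/3
  (4-35/3)²=529/9
  (13-35/3)²=16/9
  (16-35/3)²=169/9
  (2-35/3)²=841/9
  (16-35/3)²=169/9
  (19-35/3)²=484/9
Σ(x-μ)² = 736/3
σ² = (736/3)/6 = 368/9

σ = √(368/9) ≈ 6.3944


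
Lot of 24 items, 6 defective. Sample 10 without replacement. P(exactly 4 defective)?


Hypergeometric: C(6,4)×C(18,6)/C(24,10)
= 15×18564/1961256 = 1365/9614

P(X=4) = 1365/9614 ≈ 14.20%


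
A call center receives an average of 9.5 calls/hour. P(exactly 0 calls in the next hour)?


Poisson(λ=9.5): P(X=0) = e^(-λ)×λ^k/k!
= e^(-9.5) × 9.5^0 / 0!
≈ 7.485182989e-05 × 1 / 1 ≈ 0.000075

P(X=0) ≈ 0.000075 ≈ 0.01%


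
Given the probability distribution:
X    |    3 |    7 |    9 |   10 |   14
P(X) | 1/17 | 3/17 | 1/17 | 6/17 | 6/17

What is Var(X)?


E[X] = 177/17
E[X²] = 2013/17
Var(X) = E[X²] - (E[X])² = 2013/17 - 31329/289 = 2892/289

Var(X) = 2892/289 ≈ 10.0069


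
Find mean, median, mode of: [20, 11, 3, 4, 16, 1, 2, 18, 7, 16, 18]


Sorted: [1, 2, 3, 4, 7, 11, 16, 16, 18, 18, 20]
Mean = 116/11
Median = 11
Freq: {20: 1, 11: 1, 3: 1, 4: 1, 16: 2, 1: 1, 2: 1, 18: 2, 7: 1}
Mode: [16, 18]

Mean=116/11, Median=11, Mode=[16, 18]


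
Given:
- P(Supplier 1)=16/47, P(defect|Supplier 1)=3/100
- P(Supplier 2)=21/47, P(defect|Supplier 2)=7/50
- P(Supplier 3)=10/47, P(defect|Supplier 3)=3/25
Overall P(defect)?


P(B) = Σ P(B|Aᵢ)×P(Aᵢ)
  3/100×16/47 = 12/1175
  7/50×21/47 = 147/2350
  3/25×10/47 = 6/235
Sum = 231/2350

P(defect) = 231/2350 ≈ 9.83%


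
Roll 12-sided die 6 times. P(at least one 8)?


P(no 8)^6 = (11/12)^6 = 1771561/2985984
P(≥1) = 1 - 1771561/2985984 = 1214423/2985984

P = 1214423/2985984 ≈ 40.67%


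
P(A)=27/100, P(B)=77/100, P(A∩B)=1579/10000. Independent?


P(A)×P(B) = 2079/10000
P(A∩B) = 1579/10000
Not equal → NOT independent

No, not independent


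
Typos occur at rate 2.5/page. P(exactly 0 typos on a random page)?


Poisson(λ=2.5): P(X=0) = e^(-λ)×λ^k/k!
= e^(-2.5) × 2.5^0 / 0!
≈ 0.08208499862 × 1 / 1 ≈ 0.082085

P(X=0) ≈ 0.082085 ≈ 8.21%


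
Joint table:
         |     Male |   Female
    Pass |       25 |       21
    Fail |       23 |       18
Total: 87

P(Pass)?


P(Pass) = (25+21)/87 = 46/87

P(Pass) = 46/87 ≈ 52.87%


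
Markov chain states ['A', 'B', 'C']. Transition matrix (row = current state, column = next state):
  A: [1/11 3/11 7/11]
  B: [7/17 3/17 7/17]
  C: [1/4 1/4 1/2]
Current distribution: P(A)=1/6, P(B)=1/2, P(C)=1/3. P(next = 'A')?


P(next=A) = Σᵢ P(now=i)×P(i→A)
= 1/6×1/11 + 1/2×7/17 + 1/3×1/4
= 1/66 + 7/34 + 1/12 = 683/2244

P = 683/2244 ≈ 0.3044


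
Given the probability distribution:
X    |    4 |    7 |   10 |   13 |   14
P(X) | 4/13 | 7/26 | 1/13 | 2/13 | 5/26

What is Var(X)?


E[X] = 223/26
E[X²] = 179/2
Var(X) = E[X²] - (E[X])² = 179/2 - 49729/676 = 10773/676

Var(X) = 10773/676 ≈ 15.9364


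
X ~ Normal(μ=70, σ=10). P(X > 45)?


z = (45-70)/10 = -2.5
P(X > 45) = 1 - P(Z ≤ -2.5) = 1 - 0.0062 = 0.9938

P(X > 45) ≈ 0.9938


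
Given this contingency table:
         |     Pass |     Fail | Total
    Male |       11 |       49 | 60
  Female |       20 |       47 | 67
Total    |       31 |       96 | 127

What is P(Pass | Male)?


P(Pass | Male) = 11/(11+49) = 11/60

P(Pass|Male) = 11/60 ≈ 18.33%


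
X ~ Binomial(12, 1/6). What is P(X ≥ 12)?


P(X ≥ 12) = Σ P(X=i) for i=12..12
P(X=12) = 1/2176782336
Sum = 1/2176782336

P(X ≥ 12) = 1/2176782336 ≈ 0.00%


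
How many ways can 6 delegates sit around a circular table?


Circular arrangements of 6 distinct objects: fix one position to break rotational symmetry.
(n-1)! = 5! = 120

120


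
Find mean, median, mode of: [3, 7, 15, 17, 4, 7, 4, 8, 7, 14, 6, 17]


Sorted: [3, 4, 4, 6, 7, 7, 7, 8, 14, 15, 17, 17]
Mean = 109/12
Median = 7
Freq: {3: 1, 7: 3, 15: 1, 17: 2, 4: 2, 8: 1, 14: 1, 6: 1}
Mode: [7]

Mean=109/12, Median=7, Mode=7


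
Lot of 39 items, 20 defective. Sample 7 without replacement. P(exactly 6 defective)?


Hypergeometric: C(20,6)×C(19,1)/C(39,7)
= 38760×19/15380937 = 760/15873

P(X=6) = 760/15873 ≈ 4.79%


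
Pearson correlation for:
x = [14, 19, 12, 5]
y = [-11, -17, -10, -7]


n=4, Σx=50, Σy=-45, Σxy=-632, Σx²=726, Σy²=559
r = (4×(-632) - 50×(-45))/√((4×726 - 50²)(4×559 - (-45)²))
= -278/√(404×211) = -278/√85244 ≈ -278/291.9658 ≈ -0.9522

r ≈ -0.9522


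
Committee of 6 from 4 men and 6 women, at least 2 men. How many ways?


Count by #men:
  2M,4W: C(4,2)×C(6,4)=90
  3M,3W: C(4,3)×C(6,3)=80
  4M,2W: C(4,4)×C(6,2)=15
Total = 185

185


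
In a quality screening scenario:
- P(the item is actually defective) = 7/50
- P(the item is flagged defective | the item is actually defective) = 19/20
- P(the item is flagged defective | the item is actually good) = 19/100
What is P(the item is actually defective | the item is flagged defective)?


Using Bayes' theorem:
P(A|B) = P(B|A)·P(A) / P(B)

P(the item is flagged defective) = 19/20 × 7/50 + 19/100 × 43/50
= 133/1000 + 817/5000 = 741/2500

P(the item is actually defective|the item is flagged defective) = (133/1000) / (741/2500) = 35/78

P(the item is actually defective|the item is flagged defective) = 35/78 ≈ 44.87%


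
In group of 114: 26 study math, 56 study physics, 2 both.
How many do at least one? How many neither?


|A∪B| = 26+56-2 = 80
Neither = 114-80 = 34

At least one: 80; Neither: 34


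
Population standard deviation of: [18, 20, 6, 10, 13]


Mean = 67/5
  (18-67/5)²=529/25
  (20-67/5)²=1089/25
  (6-67/5)²=1369/25
  (10-67/5)²=289/25
  (13-67/5)²=4/25
Σ(x-μ)² = 656/5
σ² = (656/5)/5 = 656/25

σ = √(656/25) ≈ 5.1225


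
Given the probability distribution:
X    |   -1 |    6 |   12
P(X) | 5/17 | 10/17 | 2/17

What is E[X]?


E[X] = Σ x·P(X=x)
= (-1)×(5/17) + (6)×(10/17) + (12)×(2/17)
= 79/17

E[X] = 79/17


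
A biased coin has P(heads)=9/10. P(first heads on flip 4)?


Geometric: P(X=4) = (1-p)^(k-1)×p = (1/10)^3×9/10 = 9/10000

P(X=4) = 9/10000 ≈ 0.09%


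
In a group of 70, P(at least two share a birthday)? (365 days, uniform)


P(all different) = Π(365-i)/365 for i=0..69
= 0.000840
P(match) = 1 - 0.000840 = 0.999160

P ≈ 0.9992 ≈ 99.92%


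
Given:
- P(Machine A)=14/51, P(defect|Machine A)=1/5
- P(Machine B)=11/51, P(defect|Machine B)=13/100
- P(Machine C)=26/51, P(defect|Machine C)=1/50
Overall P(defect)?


P(B) = Σ P(B|Aᵢ)×P(Aᵢ)
  1/5×14/51 = 14/255
  13/100×11/51 = 143/5100
  1/50×26/51 = 13/1275
Sum = 19/204

P(defect) = 19/204 ≈ 9.31%


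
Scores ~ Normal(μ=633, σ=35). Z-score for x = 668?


z = (x - μ)/σ = (668 - 633)/35 = 1.0

z = 1.0


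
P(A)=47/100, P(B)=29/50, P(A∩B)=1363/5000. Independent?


P(A)×P(B) = 1363/5000
P(A∩B) = 1363/5000
Equal ✓ → Independent

Yes, independent


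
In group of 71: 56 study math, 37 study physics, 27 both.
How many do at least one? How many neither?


|A∪B| = 56+37-27 = 66
Neither = 71-66 = 5

At least one: 66; Neither: 5


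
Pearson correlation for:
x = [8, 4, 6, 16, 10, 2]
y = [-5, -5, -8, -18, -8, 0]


n=6, Σx=46, Σy=-44, Σxy=-476, Σx²=476, Σy²=502
r = (6×(-476) - 46×(-44))/√((6×476 - 46²)(6×502 - (-44)²))
= -832/√(740×1076) = -832/√796240 ≈ -832/892.3228 ≈ -0.9324

r ≈ -0.9324


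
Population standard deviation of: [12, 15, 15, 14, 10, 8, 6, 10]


Mean = 90/8 = 45/4
  (12-45/4)²=9/16
  (15-45/4)²=225/16
  (15-45/4)²=225/16
  (14-45/4)²=121/16
  (10-45/4)²=25/16
  (8-45/4)²=169/16
  (6-45/4)²=441/16
  (10-45/4)²=25/16
Σ(x-μ)² = 155/2
σ² = (155/2)/8 = 155/16

σ = √(155/16) ≈ 3.1125


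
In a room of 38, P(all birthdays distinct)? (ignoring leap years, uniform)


P(all different) = Π(365-i)/365 for i=0..37
= (365/365)×(364/365)×...×(328/365)
= 0.135932

P ≈ 0.1359 ≈ 13.59%


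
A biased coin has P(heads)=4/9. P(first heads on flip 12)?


Geometric: P(X=12) = (1-p)^(k-1)×p = (5/9)^11×4/9 = 195312500/282429536481

P(X=12) = 195312500/282429536481 ≈ 0.07%


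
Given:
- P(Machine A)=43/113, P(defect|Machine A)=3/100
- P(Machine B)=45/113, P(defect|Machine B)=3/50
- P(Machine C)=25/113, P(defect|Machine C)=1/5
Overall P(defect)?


P(B) = Σ P(B|Aᵢ)×P(Aᵢ)
  3/100×43/113 = 129/11300
  3/50×45/113 = 27/1130
  1/5×25/113 = 5/113
Sum = 899/11300

P(defect) = 899/11300 ≈ 7.96%


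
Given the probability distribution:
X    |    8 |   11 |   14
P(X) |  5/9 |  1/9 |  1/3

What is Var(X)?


E[X] = 31/3
E[X²] = 343/3
Var(X) = E[X²] - (E[X])² = 343/3 - 961/9 = 68/9

Var(X) = 68/9 ≈ 7.5556


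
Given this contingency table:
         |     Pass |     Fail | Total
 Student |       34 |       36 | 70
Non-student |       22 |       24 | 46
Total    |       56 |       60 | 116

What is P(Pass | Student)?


P(Pass | Student) = 34/(34+36) = 34/70 = 17/35

P(Pass|Student) = 17/35 ≈ 48.57%


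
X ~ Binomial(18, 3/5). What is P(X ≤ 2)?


P(X ≤ 2) = Σ P(X=i) for i=0..2
P(X=0) = 262144/3814697265625
P(X=1) = 7077888/3814697265625
P(X=2) = 90243072/3814697265625
Sum = 97583104/3814697265625

P(X ≤ 2) = 97583104/3814697265625 ≈ 0.00%


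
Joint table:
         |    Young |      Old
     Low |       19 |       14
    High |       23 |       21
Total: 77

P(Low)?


P(Low) = (19+14)/77 = 33/77 = 3/7

P(Low) = 3/7 ≈ 42.86%


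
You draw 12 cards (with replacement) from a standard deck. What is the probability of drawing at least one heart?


P(not a heart) = 39/52 = 3/4
P(none in 12 draws) = (3/4)^12 = 531441/16777216
P(≥1 heart) = 1 - 531441/16777216 = 16245775/16777216

P = 16245775/16777216 ≈ 96.83%


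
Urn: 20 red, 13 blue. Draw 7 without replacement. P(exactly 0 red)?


Hypergeometric: C(20,0)×C(13,7)/C(33,7)
= 1×1716/4272048 = 13/32364

P(X=0) = 13/32364 ≈ 0.04%


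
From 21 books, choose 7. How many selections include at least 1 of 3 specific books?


Complement: C(21,7) - C(18,7) = 116280 - 31824 = 84456

84456


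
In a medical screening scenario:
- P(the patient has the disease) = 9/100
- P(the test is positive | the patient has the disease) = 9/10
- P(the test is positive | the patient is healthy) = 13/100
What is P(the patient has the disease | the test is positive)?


Using Bayes' theorem:
P(A|B) = P(B|A)·P(A) / P(B)

P(the test is positive) = 9/10 × 9/100 + 13/100 × 91/100
= 81/1000 + 1183/10000 = 1993/10000

P(the patient has the disease|the test is positive) = (81/1000) / (1993/10000) = 810/1993

P(the patient has the disease|the test is positive) = 810/1993 ≈ 40.64%


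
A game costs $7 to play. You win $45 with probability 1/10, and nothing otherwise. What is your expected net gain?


E[gain] = (45-7)×1/10 + (-7)×9/10
= 19/5 - 63/10 = -5/2

Expected net gain = $-5/2 ≈ $-2.50


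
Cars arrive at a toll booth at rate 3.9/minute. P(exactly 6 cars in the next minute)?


Poisson(λ=3.9): P(X=6) = e^(-λ)×λ^k/k!
= e^(-3.9) × 3.9^6 / 6!
≈ 0.02024191145 × 3518.743761 / 720 ≈ 0.098925

P(X=6) ≈ 0.098925 ≈ 9.89%


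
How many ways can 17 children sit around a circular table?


Circular arrangements of 17 distinct objects: fix one position to break rotational symmetry.
(n-1)! = 16! = 20922789888000

20922789888000


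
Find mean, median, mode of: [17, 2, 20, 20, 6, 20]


Sorted: [2, 6, 17, 20, 20, 20]
Mean = 85/6
Median = 37/2
Freq: {17: 1, 2: 1, 20: 3, 6: 1}
Mode: [20]

Mean=85/6, Median=37/2, Mode=20


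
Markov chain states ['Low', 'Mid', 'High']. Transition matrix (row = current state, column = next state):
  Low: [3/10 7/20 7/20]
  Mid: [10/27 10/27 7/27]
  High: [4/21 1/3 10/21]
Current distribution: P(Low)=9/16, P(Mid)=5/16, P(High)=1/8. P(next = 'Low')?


P(next=Low) = Σᵢ P(now=i)×P(i→Low)
= 9/16×3/10 + 5/16×10/27 + 1/8×4/21
= 27/160 + 25/216 + 1/42 = 9323/30240

P = 9323/30240 ≈ 0.3083


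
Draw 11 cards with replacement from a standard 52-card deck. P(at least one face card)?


P(not a face card) = 40/52 = 10/13
P(none in 11 draws) = (10/13)^11 = 100000000000/1792160394037
P(≥1 face card) = 1 - 100000000000/1792160394037 = 1692160394037/1792160394037

P = 1692160394037/1792160394037 ≈ 94.42%
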